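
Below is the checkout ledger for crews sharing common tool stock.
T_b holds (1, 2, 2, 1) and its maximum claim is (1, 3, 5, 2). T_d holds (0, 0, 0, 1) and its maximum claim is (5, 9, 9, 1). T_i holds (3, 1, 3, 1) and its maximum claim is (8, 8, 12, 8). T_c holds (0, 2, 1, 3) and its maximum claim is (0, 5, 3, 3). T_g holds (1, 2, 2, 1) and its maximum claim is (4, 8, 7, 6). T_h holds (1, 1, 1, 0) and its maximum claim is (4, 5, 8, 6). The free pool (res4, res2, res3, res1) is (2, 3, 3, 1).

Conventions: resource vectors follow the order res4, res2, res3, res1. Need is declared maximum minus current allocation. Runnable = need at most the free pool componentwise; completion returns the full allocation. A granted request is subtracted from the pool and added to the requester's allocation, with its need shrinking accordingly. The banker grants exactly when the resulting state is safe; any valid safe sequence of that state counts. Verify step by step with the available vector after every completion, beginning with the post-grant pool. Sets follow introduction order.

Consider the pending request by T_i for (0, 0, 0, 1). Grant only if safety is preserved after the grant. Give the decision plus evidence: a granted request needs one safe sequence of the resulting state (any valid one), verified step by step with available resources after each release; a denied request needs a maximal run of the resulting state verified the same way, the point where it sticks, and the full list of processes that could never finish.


DENY — the pretend-granted state is unsafe.
Key observation: after T_c, T_b the pool peaks at (3, 7, 6, 4), and each blocked process is short somewhere: T_d on res4, res2, res3; T_i on res4, res3, res1; T_g on res1; T_h on res3, res1.
After a pretend grant, a maximal execution: T_c, T_b — then nothing else fits. Walking it through:
  pool = (2, 3, 3, 0)
  run T_c (needs (0, 3, 2, 0), free (2, 3, 3, 0)); after release of (0, 2, 1, 3) the pool is (2, 5, 4, 3)
  run T_b (needs (0, 1, 3, 1), free (2, 5, 4, 3)); after release of (1, 2, 2, 1) the pool is (3, 7, 6, 4)
  blocked: T_d wants (5, 9, 9, 0), pool (3, 7, 6, 4) — not enough res4, res2 and res3
  blocked: T_i wants (5, 7, 9, 6), pool (3, 7, 6, 4) — not enough res4, res3 and res1
  blocked: T_g wants (3, 6, 5, 5), pool (3, 7, 6, 4) — not enough res1
  blocked: T_h wants (3, 4, 7, 6), pool (3, 7, 6, 4) — not enough res3 and res1
Had the request been granted, T_d, T_i, T_g and T_h could never finish.


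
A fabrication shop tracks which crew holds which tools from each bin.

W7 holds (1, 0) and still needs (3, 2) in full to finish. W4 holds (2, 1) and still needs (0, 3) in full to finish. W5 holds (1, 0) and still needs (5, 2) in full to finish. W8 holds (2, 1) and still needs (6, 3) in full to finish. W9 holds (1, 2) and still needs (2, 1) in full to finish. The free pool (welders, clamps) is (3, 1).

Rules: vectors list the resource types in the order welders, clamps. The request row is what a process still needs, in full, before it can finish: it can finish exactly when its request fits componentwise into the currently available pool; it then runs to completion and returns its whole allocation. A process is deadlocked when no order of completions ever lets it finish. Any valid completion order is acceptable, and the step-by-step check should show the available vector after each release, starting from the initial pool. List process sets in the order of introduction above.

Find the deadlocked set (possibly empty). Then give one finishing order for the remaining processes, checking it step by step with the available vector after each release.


The deadlocked set is empty.
Key observation: W9 can run right away; the returned allocation unlocks the remaining processes in turn.
The rest can finish in the order W9, W7, W4, W8, W5. Step-by-step check:
  pool = (3, 1)
  run W9 (needs (2, 1), free (3, 1)); after release of (1, 2) the pool is (4, 3)
  run W7 (needs (3, 2), free (4, 3)); after release of (1, 0) the pool is (5, 3)
  run W4 (needs (0, 3), free (5, 3)); after release of (2, 1) the pool is (7, 4)
  run W8 (needs (6, 3), free (7, 4)); after release of (2, 1) the pool is (9, 5)
  run W5 (needs (5, 2), free (9, 5)); after release of (1, 0) the pool is (10, 5)


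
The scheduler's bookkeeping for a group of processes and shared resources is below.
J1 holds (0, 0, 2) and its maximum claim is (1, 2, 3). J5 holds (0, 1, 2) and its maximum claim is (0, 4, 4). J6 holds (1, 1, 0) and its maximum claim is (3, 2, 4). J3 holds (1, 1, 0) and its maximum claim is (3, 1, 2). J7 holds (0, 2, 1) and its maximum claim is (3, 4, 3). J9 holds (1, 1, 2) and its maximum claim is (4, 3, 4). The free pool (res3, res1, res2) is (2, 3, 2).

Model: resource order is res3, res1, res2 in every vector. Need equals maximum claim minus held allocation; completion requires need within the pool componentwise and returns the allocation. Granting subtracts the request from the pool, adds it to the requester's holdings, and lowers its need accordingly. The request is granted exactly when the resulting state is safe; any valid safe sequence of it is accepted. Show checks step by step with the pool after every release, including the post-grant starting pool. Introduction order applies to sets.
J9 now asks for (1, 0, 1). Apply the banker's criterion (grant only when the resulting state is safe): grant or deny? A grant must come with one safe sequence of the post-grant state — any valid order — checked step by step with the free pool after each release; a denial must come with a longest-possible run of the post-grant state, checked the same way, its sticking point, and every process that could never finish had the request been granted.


DENY. Granting would leave the state unsafe.
Key observation: after J1, J5 complete, (1, 4, 5) is the best the pool ever gets, yet each leftover process wants more res3.
After a pretend grant, a maximal execution: J1, J5 — then nothing else fits. Check, step by step:
  pool = (1, 3, 1)
  J1: need (1, 2, 1) fits (1, 3, 1); releases (0, 0, 2), pool now (1, 3, 3)
  J5: need (0, 3, 2) fits (1, 3, 3); releases (0, 1, 2), pool now (1, 4, 5)
  blocked: J6 wants (2, 1, 4), pool (1, 4, 5) — not enough res3
  blocked: J3 wants (2, 0, 2), pool (1, 4, 5) — not enough res3
  blocked: J7 wants (3, 2, 2), pool (1, 4, 5) — not enough res3
  blocked: J9 wants (2, 2, 1), pool (1, 4, 5) — not enough res3
Processes that could never finish after the grant: J6, J3, J7 and J9.


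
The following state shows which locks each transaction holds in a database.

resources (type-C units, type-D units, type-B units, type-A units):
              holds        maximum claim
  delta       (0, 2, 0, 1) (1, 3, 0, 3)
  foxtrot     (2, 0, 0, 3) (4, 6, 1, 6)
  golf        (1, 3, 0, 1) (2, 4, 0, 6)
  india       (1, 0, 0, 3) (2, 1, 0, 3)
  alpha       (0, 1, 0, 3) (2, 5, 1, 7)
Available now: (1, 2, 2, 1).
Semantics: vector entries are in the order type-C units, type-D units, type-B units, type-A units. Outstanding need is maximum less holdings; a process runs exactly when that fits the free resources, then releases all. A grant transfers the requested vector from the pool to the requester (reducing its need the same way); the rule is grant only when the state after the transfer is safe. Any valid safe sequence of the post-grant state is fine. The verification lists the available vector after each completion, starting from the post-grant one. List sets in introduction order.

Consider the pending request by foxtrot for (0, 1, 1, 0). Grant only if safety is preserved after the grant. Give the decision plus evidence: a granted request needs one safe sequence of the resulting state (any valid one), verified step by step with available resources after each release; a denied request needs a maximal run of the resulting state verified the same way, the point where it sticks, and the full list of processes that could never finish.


GRANT. The post-grant state is safe; one safe sequence: india, delta, golf, foxtrot, alpha.
Key observation: with (1, 1, 1, 1) left after the transfer, india can run at once — the state stays safe.
Step-by-step check of the post-grant state:
  pool = (1, 1, 1, 1)
  india needs (1, 1, 0, 0) <= (1, 1, 1, 1) -> finishes; pool += (1, 0, 0, 3) = (2, 1, 1, 4)
  delta needs (1, 1, 0, 2) <= (2, 1, 1, 4) -> finishes; pool += (0, 2, 0, 1) = (2, 3, 1, 5)
  golf needs (1, 1, 0, 5) <= (2, 3, 1, 5) -> finishes; pool += (1, 3, 0, 1) = (3, 6, 1, 6)
  foxtrot needs (2, 5, 0, 3) <= (3, 6, 1, 6) -> finishes; pool += (2, 1, 1, 3) = (5, 7, 2, 9)
  alpha needs (2, 4, 1, 4) <= (5, 7, 2, 9) -> finishes; pool += (0, 1, 0, 3) = (5, 8, 2, 12)


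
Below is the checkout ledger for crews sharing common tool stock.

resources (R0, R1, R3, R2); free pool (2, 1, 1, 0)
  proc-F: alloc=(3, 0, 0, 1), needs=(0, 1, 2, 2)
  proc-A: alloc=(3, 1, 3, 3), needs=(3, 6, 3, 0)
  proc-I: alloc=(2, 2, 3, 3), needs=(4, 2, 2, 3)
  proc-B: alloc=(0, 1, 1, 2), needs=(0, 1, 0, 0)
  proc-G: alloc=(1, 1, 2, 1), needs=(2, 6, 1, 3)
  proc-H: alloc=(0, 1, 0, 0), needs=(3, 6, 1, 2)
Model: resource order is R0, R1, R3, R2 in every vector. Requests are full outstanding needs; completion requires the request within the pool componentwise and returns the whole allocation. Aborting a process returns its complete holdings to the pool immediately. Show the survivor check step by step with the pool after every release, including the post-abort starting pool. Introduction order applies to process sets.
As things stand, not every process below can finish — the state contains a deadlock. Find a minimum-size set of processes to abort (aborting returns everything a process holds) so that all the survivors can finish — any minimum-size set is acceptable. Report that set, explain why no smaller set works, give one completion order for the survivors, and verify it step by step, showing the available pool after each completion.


The answer: abort proc-A and proc-G.
Key observation: proc-H had no path to completion before; after the abort of proc-A and proc-G ((4, 2, 5, 4) returned), step 3 is where it fits.
No one abort is enough; case by case: proc-F alone leaves proc-A blocked (short on R1); proc-A alone leaves proc-G blocked (short on R1); proc-I alone leaves proc-A blocked (short on R1); proc-B alone leaves proc-A blocked (short on R1); proc-G alone leaves proc-A blocked (short on R1); proc-H alone leaves proc-A blocked (short on R1).
One survivor order: proc-I, proc-B, proc-H, proc-F. Verifying each step (post-abort pool first):
  pool = (6, 3, 6, 4)
  run proc-I (needs (4, 2, 2, 3), free (6, 3, 6, 4)); after release of (2, 2, 3, 3) the pool is (8, 5, 9, 7)
  run proc-B (needs (0, 1, 0, 0), free (8, 5, 9, 7)); after release of (0, 1, 1, 2) the pool is (8, 6, 10, 9)
  run proc-H (needs (3, 6, 1, 2), free (8, 6, 10, 9)); after release of (0, 1, 0, 0) the pool is (8, 7, 10, 9)
  run proc-F (needs (0, 1, 2, 2), free (8, 7, 10, 9)); after release of (3, 0, 0, 1) the pool is (11, 7, 10, 10)


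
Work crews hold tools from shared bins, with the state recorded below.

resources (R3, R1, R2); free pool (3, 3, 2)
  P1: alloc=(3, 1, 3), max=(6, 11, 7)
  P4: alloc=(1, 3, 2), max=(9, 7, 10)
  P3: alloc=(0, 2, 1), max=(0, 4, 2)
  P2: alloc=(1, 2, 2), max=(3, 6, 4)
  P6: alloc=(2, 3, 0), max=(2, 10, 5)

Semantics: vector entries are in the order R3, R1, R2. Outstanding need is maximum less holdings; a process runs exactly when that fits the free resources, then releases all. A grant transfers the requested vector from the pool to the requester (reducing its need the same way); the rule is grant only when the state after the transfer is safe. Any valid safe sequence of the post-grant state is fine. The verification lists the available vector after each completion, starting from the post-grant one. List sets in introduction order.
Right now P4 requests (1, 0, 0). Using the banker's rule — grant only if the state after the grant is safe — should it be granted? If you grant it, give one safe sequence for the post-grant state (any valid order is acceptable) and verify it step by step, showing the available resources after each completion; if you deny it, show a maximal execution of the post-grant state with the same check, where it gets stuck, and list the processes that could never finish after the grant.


GRANT — the state after the grant stays safe, e.g. via P3, P2, P6, P1, P4.
Key observation: with (2, 3, 2) left after the transfer, P3 can run at once — the state stays safe.
Verifying the post-grant state step by step:
  pool = (2, 3, 2)
  run P3 (needs (0, 2, 1), free (2, 3, 2)); after release of (0, 2, 1) the pool is (2, 5, 3)
  run P2 (needs (2, 4, 2), free (2, 5, 3)); after release of (1, 2, 2) the pool is (3, 7, 5)
  run P6 (needs (0, 7, 5), free (3, 7, 5)); after release of (2, 3, 0) the pool is (5, 10, 5)
  run P1 (needs (3, 10, 4), free (5, 10, 5)); after release of (3, 1, 3) the pool is (8, 11, 8)
  run P4 (needs (7, 4, 8), free (8, 11, 8)); after release of (2, 3, 2) the pool is (10, 14, 10)


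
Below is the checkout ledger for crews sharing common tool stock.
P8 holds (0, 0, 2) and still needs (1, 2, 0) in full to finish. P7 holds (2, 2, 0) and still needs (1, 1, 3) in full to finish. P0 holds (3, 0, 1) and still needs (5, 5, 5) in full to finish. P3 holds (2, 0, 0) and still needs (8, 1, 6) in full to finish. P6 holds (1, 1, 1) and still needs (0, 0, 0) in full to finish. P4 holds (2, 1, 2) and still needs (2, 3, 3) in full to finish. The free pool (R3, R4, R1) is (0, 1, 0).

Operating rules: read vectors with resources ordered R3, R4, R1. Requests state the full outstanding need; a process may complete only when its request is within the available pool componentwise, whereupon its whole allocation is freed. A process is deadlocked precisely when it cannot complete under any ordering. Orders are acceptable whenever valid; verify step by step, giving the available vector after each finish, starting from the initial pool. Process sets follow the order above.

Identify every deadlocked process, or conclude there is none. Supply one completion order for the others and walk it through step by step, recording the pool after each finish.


The deadlocked set is empty.
Key observation: beginning at P6, releases accumulate fast enough that every process eventually fits.
A valid finishing order for the others: P6, P8, P7, P4, P0, P3. Step-by-step check:
  pool = (0, 1, 0)
  P6: need (0, 0, 0) fits (0, 1, 0); releases (1, 1, 1), pool now (1, 2, 1)
  P8: need (1, 2, 0) fits (1, 2, 1); releases (0, 0, 2), pool now (1, 2, 3)
  P7: need (1, 1, 3) fits (1, 2, 3); releases (2, 2, 0), pool now (3, 4, 3)
  P4: need (2, 3, 3) fits (3, 4, 3); releases (2, 1, 2), pool now (5, 5, 5)
  P0: need (5, 5, 5) fits (5, 5, 5); releases (3, 0, 1), pool now (8, 5, 6)
  P3: need (8, 1, 6) fits (8, 5, 6); releases (2, 0, 0), pool now (10, 5, 6)


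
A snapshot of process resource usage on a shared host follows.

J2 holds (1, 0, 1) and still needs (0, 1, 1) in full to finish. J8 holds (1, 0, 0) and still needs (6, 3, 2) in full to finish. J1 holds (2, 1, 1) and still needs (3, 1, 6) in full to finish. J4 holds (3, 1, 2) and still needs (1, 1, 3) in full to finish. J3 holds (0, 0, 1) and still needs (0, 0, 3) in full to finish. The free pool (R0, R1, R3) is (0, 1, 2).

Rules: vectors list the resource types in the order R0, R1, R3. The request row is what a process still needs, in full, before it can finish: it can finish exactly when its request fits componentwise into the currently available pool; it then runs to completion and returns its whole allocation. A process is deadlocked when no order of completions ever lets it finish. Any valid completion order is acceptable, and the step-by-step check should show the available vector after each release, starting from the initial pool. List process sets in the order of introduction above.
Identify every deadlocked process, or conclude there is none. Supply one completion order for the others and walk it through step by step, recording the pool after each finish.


Nothing here is deadlocked.
Key observation: no deadlock: J2 fits now, and the freed resources carry the rest through.
One completion order for the rest: J2, J3, J4, J1, J8. Step-by-step check:
  pool = (0, 1, 2)
  J2: need (0, 1, 1) fits (0, 1, 2); releases (1, 0, 1), pool now (1, 1, 3)
  J3: need (0, 0, 3) fits (1, 1, 3); releases (0, 0, 1), pool now (1, 1, 4)
  J4: need (1, 1, 3) fits (1, 1, 4); releases (3, 1, 2), pool now (4, 2, 6)
  J1: need (3, 1, 6) fits (4, 2, 6); releases (2, 1, 1), pool now (6, 3, 7)
  J8: need (6, 3, 2) fits (6, 3, 7); releases (1, 0, 0), pool now (7, 3, 7)


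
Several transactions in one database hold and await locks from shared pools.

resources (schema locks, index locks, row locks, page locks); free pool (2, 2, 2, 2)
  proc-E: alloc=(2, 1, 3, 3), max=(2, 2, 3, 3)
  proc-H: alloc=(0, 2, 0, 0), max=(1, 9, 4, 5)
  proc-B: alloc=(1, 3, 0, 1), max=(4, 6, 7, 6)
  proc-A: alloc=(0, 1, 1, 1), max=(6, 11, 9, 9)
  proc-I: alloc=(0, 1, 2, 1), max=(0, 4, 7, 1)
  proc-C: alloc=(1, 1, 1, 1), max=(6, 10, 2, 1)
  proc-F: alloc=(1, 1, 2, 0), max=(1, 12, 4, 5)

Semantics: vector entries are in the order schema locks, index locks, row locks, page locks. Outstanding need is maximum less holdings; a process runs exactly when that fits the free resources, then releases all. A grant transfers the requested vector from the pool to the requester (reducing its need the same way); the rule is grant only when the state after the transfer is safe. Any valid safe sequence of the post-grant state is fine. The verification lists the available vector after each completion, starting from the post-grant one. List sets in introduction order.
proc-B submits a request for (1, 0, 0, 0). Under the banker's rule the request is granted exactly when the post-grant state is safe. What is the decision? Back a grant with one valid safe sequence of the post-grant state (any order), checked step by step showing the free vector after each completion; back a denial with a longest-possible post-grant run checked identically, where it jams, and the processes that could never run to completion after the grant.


GRANT. The post-grant state is safe; one safe sequence: proc-E, proc-I, proc-B, proc-H, proc-C, proc-A, proc-F.
Key observation: with (1, 2, 2, 2) left after the transfer, proc-E can run at once — the state stays safe.
Check on the post-grant state, step by step:
  pool = (1, 2, 2, 2)
  proc-E needs (0, 1, 0, 0) <= (1, 2, 2, 2) -> finishes; pool += (2, 1, 3, 3) = (3, 3, 5, 5)
  proc-I needs (0, 3, 5, 0) <= (3, 3, 5, 5) -> finishes; pool += (0, 1, 2, 1) = (3, 4, 7, 6)
  proc-B needs (2, 3, 7, 5) <= (3, 4, 7, 6) -> finishes; pool += (2, 3, 0, 1) = (5, 7, 7, 7)
  proc-H needs (1, 7, 4, 5) <= (5, 7, 7, 7) -> finishes; pool += (0, 2, 0, 0) = (5, 9, 7, 7)
  proc-C needs (5, 9, 1, 0) <= (5, 9, 7, 7) -> finishes; pool += (1, 1, 1, 1) = (6, 10, 8, 8)
  proc-A needs (6, 10, 8, 8) <= (6, 10, 8, 8) -> finishes; pool += (0, 1, 1, 1) = (6, 11, 9, 9)
  proc-F needs (0, 11, 2, 5) <= (6, 11, 9, 9) -> finishes; pool += (1, 1, 2, 0) = (7, 12, 11, 9)


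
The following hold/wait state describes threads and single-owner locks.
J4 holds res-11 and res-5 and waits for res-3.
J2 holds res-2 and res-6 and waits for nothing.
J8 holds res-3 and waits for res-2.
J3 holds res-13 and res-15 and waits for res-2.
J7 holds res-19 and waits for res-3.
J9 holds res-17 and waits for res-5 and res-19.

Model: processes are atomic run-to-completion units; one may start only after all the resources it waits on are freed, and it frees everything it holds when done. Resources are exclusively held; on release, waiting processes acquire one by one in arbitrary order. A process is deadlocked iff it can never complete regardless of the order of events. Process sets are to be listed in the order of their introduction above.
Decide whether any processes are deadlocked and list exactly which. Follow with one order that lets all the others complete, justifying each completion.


The deadlocked set is empty.
Key observation: every chain of waits terminates; starting from the processes that wait on nothing, all the rest unlock in turn.
The rest can finish in the order J2, J3, J8, J4, J7, J9.
Check, step by step:
  J2: no waits; runs immediately, freeing res-2 and res-6
  J3 waits on res-2 — all released -> runs and releases res-13 and res-15
  J8 waits on res-2 — all released -> runs and releases res-3
  J4 waits on res-3 — all released -> runs and releases res-11 and res-5
  J7 waits on res-3 — all released -> runs and releases res-19
  J9 waits on res-5 and res-19 — all released -> runs and releases res-17


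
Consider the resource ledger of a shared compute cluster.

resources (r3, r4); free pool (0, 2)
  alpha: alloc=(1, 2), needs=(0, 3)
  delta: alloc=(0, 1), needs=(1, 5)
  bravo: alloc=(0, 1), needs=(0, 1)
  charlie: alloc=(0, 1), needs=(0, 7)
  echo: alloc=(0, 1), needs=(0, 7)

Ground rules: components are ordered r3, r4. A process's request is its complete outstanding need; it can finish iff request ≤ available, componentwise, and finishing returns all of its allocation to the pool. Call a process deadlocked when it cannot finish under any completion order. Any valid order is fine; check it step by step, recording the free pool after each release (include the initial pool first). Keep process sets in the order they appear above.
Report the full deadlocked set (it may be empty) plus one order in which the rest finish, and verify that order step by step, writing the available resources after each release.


Deadlocked: charlie and echo.
Key observation: r4 is the bottleneck — with bravo, alpha, delta done the pool holds (1, 6), short of every remaining need.
The rest can finish in the order bravo, alpha, delta. Check, step by step:
  pool = (0, 2)
  bravo needs (0, 1) <= (0, 2) -> finishes; pool += (0, 1) = (0, 3)
  alpha needs (0, 3) <= (0, 3) -> finishes; pool += (1, 2) = (1, 5)
  delta needs (1, 5) <= (1, 5) -> finishes; pool += (0, 1) = (1, 6)
The blocked processes can never fit:
  charlie still needs (0, 7) but only (1, 6) is free — short on r4
  echo still needs (0, 7) but only (1, 6) is free — short on r4


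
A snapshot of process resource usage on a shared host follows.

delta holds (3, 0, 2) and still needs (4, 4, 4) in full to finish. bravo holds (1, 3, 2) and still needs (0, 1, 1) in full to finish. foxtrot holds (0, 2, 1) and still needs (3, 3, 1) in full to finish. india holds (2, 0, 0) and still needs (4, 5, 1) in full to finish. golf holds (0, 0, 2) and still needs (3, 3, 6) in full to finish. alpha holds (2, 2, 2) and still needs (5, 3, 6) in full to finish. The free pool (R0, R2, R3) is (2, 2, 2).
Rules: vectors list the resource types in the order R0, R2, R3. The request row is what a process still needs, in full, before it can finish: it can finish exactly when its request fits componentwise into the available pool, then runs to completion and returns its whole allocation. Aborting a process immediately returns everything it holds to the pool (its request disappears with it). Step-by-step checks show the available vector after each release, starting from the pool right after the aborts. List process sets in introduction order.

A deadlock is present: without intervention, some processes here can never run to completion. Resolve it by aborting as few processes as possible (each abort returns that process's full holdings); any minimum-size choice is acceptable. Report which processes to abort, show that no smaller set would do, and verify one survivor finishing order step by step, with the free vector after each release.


Minimum abort set: delta.
Key observation: alpha could never have finished before the abort; with (3, 0, 2) returned by delta, it fits at step 2.
Minimality: the empty abort set fails — the state is deadlocked as it stands.
Survivors finish in the order: bravo, alpha, india, foxtrot, golf. Walking it through (pool after the aborts first):
  pool = (5, 2, 4)
  bravo: need (0, 1, 1) fits (5, 2, 4); releases (1, 3, 2), pool now (6, 5, 6)
  alpha: need (5, 3, 6) fits (6, 5, 6); releases (2, 2, 2), pool now (8, 7, 8)
  india: need (4, 5, 1) fits (8, 7, 8); releases (2, 0, 0), pool now (10, 7, 8)
  foxtrot: need (3, 3, 1) fits (10, 7, 8); releases (0, 2, 1), pool now (10, 9, 9)
  golf: need (3, 3, 6) fits (10, 9, 9); releases (0, 0, 2), pool now (10, 9, 11)


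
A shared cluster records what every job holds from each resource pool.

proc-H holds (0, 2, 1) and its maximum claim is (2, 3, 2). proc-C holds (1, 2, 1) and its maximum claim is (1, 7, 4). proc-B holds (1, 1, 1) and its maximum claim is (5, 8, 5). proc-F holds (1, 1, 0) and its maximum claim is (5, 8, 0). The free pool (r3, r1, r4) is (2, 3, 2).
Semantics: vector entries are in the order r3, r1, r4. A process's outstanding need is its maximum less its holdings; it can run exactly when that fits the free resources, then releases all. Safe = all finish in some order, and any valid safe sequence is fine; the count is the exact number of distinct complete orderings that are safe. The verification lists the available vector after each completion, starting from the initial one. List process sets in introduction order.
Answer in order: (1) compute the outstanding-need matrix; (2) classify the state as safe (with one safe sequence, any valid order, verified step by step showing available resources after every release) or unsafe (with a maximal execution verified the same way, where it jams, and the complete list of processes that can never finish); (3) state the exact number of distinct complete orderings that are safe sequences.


(1) Need matrix, components ordered r3, r1, r4:
  proc-H: (2, 1, 1)
  proc-C: (0, 5, 3)
  proc-B: (4, 7, 4)
  proc-F: (4, 7, 0)
(2) The state is UNSAFE.
Key observation: the pool after proc-H, proc-C is (3, 7, 4); every surviving request exceeds it in r3, so progress ends there.
The run proc-H, proc-C cannot be extended any further. Verifying each step:
  pool = (2, 3, 2)
  proc-H needs (2, 1, 1) <= (2, 3, 2) -> finishes; pool += (0, 2, 1) = (2, 5, 3)
  proc-C needs (0, 5, 3) <= (2, 5, 3) -> finishes; pool += (1, 2, 1) = (3, 7, 4)
  proc-B still needs (4, 7, 4) but only (3, 7, 4) is free — short on r3
  proc-F still needs (4, 7, 0) but only (3, 7, 4) is free — short on r3
Processes that can never finish: proc-B and proc-F.
(3) The exact count: 0 of the possible complete orderings are safe sequences.


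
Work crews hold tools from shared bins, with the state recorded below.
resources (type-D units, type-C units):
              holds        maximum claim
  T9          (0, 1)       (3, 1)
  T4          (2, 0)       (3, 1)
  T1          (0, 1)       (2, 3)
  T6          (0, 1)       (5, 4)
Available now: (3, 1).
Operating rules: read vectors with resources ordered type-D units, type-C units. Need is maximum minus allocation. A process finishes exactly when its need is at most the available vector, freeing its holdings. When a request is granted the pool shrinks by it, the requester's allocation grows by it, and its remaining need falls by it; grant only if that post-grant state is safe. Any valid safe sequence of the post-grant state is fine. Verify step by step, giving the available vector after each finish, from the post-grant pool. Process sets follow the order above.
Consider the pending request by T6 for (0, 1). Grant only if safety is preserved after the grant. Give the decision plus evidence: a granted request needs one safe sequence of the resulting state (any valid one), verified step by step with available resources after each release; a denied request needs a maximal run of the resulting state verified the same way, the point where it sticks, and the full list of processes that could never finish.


DENY — the pretend-granted state is unsafe.
Key observation: type-C units is the bottleneck — with T9, T4 done the pool holds (5, 1), short of every remaining need.
On the post-grant state, T9, T4 is a maximal run — nothing extends it. Walking it through:
  pool = (3, 0)
  T9 needs (3, 0) <= (3, 0) -> finishes; pool += (0, 1) = (3, 1)
  T4 needs (1, 1) <= (3, 1) -> finishes; pool += (2, 0) = (5, 1)
  blocked: T1 wants (2, 2), pool (5, 1) — not enough type-C units
  blocked: T6 wants (5, 2), pool (5, 1) — not enough type-C units
Processes that could never finish after the grant: T1 and T6.


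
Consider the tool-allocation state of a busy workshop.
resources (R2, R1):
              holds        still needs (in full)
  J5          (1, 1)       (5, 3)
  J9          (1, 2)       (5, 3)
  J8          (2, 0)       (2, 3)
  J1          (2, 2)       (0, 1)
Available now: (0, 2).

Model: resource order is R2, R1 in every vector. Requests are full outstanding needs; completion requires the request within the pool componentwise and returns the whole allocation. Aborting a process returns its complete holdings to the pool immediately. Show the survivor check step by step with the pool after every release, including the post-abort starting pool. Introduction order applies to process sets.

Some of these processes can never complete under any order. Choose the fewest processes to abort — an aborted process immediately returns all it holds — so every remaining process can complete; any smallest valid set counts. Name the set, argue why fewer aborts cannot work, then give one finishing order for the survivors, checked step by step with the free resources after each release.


Minimum abort set: J9.
Key observation: aborting J9 returns (1, 2), and J5 — hopeless before — runs at step 3 with the returned capacity in the pool.
Minimality: the empty abort set fails — the state is deadlocked as it stands.
Survivors finish in the order: J1, J8, J5. Check, step by step (pool after the aborts first):
  pool = (1, 4)
  run J1 (needs (0, 1), free (1, 4)); after release of (2, 2) the pool is (3, 6)
  run J8 (needs (2, 3), free (3, 6)); after release of (2, 0) the pool is (5, 6)
  run J5 (needs (5, 3), free (5, 6)); after release of (1, 1) the pool is (6, 7)


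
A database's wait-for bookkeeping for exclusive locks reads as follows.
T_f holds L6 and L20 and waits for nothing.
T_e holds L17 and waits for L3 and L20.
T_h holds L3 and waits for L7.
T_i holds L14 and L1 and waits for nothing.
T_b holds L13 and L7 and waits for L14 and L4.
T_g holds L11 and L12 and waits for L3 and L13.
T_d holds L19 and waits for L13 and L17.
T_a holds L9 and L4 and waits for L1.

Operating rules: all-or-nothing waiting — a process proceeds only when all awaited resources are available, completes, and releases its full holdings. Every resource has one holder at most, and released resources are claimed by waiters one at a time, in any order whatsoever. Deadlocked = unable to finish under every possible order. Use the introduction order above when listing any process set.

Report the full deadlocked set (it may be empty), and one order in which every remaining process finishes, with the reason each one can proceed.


No process is deadlocked.
Key observation: every chain of waits terminates; starting from the processes that wait on nothing, all the rest unlock in turn.
The rest can finish in the order T_i, T_a, T_b, T_h, T_f, T_g, T_e, T_d.
Step-by-step check:
  T_i waits on nothing -> runs at once and releases L14 and L1
  T_a waits on L1 — all released -> runs and releases L9 and L4
  T_b waits on L14 and L4 — all released -> runs and releases L13 and L7
  T_h waits on L7 — all released -> runs and releases L3
  T_f waits on nothing -> runs at once and releases L6 and L20
  T_g waits on L3 and L13 — all released -> runs and releases L11 and L12
  T_e waits on L3 and L20 — all released -> runs and releases L17
  T_d waits on L13 and L17 — all released -> runs and releases L19


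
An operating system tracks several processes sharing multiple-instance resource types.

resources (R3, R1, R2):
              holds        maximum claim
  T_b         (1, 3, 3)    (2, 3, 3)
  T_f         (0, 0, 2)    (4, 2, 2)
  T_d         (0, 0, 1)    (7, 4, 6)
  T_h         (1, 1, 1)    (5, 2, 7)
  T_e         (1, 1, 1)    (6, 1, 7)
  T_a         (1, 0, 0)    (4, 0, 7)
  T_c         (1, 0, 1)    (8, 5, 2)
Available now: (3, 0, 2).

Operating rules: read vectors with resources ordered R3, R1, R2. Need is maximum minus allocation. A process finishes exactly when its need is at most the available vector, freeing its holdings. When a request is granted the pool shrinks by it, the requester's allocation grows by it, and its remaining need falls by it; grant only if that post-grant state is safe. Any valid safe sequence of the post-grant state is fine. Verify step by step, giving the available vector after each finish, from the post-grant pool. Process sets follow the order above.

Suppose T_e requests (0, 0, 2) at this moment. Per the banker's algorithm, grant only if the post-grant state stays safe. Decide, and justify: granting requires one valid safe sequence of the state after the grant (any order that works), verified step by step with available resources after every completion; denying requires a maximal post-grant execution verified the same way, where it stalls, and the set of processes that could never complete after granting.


DENY. Granting would leave the state unsafe.
Key observation: after T_b, T_f the pool peaks at (4, 3, 5), and each blocked process is short somewhere: T_d on R3, R1; T_h on R2; T_e on R3; T_a on R2; T_c on R3, R1.
Pretend the grant happened; the run T_b, T_f goes as far as possible. Check, step by step:
  pool = (3, 0, 0)
  T_b needs (1, 0, 0) <= (3, 0, 0) -> finishes; pool += (1, 3, 3) = (4, 3, 3)
  T_f needs (4, 2, 0) <= (4, 3, 3) -> finishes; pool += (0, 0, 2) = (4, 3, 5)
  T_d still needs (7, 4, 5) but only (4, 3, 5) is free — short on R3 and R1
  T_h still needs (4, 1, 6) but only (4, 3, 5) is free — short on R2
  T_e still needs (5, 0, 4) but only (4, 3, 5) is free — short on R3
  T_a still needs (3, 0, 7) but only (4, 3, 5) is free — short on R2
  T_c still needs (7, 5, 1) but only (4, 3, 5) is free — short on R3 and R1
Had the request been granted, T_d, T_h, T_e, T_a and T_c could never finish.


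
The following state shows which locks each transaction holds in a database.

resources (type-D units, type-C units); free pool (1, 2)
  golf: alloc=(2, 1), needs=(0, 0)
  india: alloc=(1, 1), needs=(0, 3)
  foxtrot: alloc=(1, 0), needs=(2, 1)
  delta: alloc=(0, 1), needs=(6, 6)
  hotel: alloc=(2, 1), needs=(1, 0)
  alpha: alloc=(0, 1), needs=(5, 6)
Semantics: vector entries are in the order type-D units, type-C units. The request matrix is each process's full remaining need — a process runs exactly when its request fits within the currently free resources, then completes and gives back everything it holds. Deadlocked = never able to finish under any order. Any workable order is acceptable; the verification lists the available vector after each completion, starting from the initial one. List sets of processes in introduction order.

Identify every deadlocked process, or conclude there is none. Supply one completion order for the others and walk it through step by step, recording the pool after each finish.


Deadlocked: delta and alpha.
Key observation: hotel, golf, india, foxtrot can finish, but then (7, 5) is all there is, and the blocked group's type-C units demands exceed it.
One completion order for the rest: hotel, golf, india, foxtrot. Verifying each step:
  pool = (1, 2)
  run hotel (needs (1, 0), free (1, 2)); after release of (2, 1) the pool is (3, 3)
  run golf (needs (0, 0), free (3, 3)); after release of (2, 1) the pool is (5, 4)
  run india (needs (0, 3), free (5, 4)); after release of (1, 1) the pool is (6, 5)
  run foxtrot (needs (2, 1), free (6, 5)); after release of (1, 0) the pool is (7, 5)
The stuck group stays short no matter what:
  blocked: delta wants (6, 6), pool (7, 5) — not enough type-C units
  blocked: alpha wants (5, 6), pool (7, 5) — not enough type-C units


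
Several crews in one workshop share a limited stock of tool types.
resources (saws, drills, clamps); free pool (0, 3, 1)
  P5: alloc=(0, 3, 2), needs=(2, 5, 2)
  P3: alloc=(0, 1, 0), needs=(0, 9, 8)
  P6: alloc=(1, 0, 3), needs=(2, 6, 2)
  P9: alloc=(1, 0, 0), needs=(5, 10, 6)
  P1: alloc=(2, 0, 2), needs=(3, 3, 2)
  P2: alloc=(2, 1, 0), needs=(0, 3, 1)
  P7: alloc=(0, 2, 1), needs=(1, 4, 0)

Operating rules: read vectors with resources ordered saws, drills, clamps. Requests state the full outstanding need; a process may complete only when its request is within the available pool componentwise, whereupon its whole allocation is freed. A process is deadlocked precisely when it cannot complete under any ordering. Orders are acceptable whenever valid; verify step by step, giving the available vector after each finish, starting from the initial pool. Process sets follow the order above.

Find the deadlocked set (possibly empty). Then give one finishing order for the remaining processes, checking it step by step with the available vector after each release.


No process is deadlocked.
Key observation: there is always a runnable process — P2 first — so the state unwinds completely.
A valid finishing order for the others: P2, P7, P6, P1, P5, P3, P9. Step-by-step check:
  pool = (0, 3, 1)
  P2: need (0, 3, 1) fits (0, 3, 1); releases (2, 1, 0), pool now (2, 4, 1)
  P7: need (1, 4, 0) fits (2, 4, 1); releases (0, 2, 1), pool now (2, 6, 2)
  P6: need (2, 6, 2) fits (2, 6, 2); releases (1, 0, 3), pool now (3, 6, 5)
  P1: need (3, 3, 2) fits (3, 6, 5); releases (2, 0, 2), pool now (5, 6, 7)
  P5: need (2, 5, 2) fits (5, 6, 7); releases (0, 3, 2), pool now (5, 9, 9)
  P3: need (0, 9, 8) fits (5, 9, 9); releases (0, 1, 0), pool now (5, 10, 9)
  P9: need (5, 10, 6) fits (5, 10, 9); releases (1, 0, 0), pool now (6, 10, 9)


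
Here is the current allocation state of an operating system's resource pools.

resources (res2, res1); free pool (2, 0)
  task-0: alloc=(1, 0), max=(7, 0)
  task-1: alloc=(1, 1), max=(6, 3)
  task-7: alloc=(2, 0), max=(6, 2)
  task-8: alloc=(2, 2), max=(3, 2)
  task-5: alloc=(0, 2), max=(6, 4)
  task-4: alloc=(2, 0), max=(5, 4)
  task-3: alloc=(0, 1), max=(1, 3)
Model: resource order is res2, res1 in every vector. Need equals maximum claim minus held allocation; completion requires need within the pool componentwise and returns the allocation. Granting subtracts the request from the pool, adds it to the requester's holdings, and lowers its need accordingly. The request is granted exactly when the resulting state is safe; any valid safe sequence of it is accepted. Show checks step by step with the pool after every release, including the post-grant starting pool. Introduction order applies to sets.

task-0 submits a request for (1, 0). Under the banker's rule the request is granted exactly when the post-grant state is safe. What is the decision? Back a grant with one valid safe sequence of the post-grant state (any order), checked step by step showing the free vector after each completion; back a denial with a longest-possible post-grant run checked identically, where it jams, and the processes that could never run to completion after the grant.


DENY. Granting would leave the state unsafe.
Key observation: after task-8, task-3 the pool peaks at (3, 3), and each blocked process is short somewhere: task-0 on res2; task-1 on res2; task-7 on res2; task-5 on res2; task-4 on res1.
On the post-grant state, task-8, task-3 is a maximal run — nothing extends it. Verifying each step:
  pool = (1, 0)
  task-8: need (1, 0) fits (1, 0); releases (2, 2), pool now (3, 2)
  task-3: need (1, 2) fits (3, 2); releases (0, 1), pool now (3, 3)
  blocked: task-0 wants (5, 0), pool (3, 3) — not enough res2
  blocked: task-1 wants (5, 2), pool (3, 3) — not enough res2
  blocked: task-7 wants (4, 2), pool (3, 3) — not enough res2
  blocked: task-5 wants (6, 2), pool (3, 3) — not enough res2
  blocked: task-4 wants (3, 4), pool (3, 3) — not enough res1
Post-grant, the permanently blocked set is task-0, task-1, task-7, task-5 and task-4.


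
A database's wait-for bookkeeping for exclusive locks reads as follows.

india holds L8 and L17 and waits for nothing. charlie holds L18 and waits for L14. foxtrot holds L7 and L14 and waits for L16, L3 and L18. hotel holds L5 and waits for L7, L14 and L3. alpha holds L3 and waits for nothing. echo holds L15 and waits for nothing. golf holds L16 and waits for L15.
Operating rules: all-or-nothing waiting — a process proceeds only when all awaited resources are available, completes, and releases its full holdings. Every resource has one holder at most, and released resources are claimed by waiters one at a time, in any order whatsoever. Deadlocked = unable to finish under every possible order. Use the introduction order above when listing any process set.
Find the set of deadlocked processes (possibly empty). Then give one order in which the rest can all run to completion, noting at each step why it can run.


Deadlocked set: charlie, foxtrot and hotel.
Key observation: the knot is the closed ring of waits charlie -> foxtrot -> charlie; hotel waits into the deadlock from upstream.
A valid finishing order for the others: india, echo, alpha, golf.
Walking it through:
  run india (it waits on nothing); releases L8 and L17
  run echo (it waits on nothing); releases L15
  run alpha (it waits on nothing); releases L3
  run golf (all its waits — L15 — are resolved); releases L16
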